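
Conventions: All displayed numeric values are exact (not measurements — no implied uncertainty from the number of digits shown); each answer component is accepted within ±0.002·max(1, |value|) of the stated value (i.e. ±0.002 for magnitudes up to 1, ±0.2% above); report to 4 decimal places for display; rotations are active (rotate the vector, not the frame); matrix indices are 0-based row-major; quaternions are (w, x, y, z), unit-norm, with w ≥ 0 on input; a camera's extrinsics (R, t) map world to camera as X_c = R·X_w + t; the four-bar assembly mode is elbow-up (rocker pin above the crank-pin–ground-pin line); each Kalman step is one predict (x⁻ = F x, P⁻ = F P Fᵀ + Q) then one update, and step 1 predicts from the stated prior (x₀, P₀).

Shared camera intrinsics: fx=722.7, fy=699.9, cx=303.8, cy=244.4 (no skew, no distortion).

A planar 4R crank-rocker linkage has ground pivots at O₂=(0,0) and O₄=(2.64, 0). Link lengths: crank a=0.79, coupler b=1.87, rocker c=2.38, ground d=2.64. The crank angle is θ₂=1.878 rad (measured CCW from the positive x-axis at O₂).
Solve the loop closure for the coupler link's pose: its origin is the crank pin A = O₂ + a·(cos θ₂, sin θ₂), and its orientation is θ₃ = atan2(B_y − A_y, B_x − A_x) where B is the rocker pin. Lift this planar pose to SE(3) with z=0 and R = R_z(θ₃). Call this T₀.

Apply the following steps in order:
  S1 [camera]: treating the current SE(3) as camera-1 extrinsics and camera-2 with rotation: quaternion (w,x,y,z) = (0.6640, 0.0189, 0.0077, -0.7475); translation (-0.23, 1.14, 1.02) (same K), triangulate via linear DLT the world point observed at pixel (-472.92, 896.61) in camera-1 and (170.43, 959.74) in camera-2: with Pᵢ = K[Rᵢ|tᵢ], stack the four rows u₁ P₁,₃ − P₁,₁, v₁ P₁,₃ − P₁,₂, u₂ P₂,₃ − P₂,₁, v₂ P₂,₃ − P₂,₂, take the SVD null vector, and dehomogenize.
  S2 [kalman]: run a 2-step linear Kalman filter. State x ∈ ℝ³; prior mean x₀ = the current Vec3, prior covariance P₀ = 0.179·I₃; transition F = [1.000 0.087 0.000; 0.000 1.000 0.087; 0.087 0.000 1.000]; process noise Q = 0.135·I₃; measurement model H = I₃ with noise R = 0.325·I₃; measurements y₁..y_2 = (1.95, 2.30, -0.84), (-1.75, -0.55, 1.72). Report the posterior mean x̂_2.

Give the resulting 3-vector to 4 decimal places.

result = (-0.3810, 0.3065, 0.7188)

source (fourbar_fk): coupler pose = R=[0.7836 -0.6213 0.0000; 0.6213 0.7836 0.0000; 0.0000 0.0000 1.0000], t=(-0.2389, 0.7530, 0.0000)
after S1 (triangulate): (-0.4034, -0.0865, 0.4664)
after S2 (kf_track): (-0.3810, 0.3065, 0.7188)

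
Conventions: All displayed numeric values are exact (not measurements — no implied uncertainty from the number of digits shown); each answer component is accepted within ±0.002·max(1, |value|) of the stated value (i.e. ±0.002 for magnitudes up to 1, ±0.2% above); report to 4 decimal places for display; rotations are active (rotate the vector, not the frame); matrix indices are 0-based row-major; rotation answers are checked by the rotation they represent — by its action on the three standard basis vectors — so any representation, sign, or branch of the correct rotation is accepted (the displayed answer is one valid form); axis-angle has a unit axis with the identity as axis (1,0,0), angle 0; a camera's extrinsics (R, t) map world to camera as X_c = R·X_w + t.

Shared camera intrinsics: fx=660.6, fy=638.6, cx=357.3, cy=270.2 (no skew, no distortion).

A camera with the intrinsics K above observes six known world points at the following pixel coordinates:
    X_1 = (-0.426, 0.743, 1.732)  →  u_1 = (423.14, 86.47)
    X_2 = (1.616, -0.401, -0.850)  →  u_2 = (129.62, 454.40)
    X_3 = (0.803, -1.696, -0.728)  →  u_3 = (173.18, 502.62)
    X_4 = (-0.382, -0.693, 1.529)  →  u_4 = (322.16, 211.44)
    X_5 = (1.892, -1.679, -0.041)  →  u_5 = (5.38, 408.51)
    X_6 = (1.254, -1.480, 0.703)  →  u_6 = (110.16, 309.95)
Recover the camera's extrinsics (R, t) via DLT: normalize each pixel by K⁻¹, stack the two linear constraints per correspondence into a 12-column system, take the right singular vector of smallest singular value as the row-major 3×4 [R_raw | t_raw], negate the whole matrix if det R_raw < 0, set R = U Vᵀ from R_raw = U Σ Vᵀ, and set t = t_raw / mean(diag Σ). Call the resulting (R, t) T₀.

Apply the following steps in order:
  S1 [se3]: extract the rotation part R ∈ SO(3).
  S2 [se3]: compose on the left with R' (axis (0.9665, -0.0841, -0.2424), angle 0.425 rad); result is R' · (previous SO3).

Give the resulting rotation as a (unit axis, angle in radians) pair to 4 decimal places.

rotation (axis_angle) = ((0.3311, 0.5731, -0.7496), 2.8823)

source (pnp_recover): camera pose = R=[-0.7748 0.5859 -0.2376; -0.1589 -0.5441 -0.8238; -0.6119 -0.6006 0.5146], t=(0.1599, 0.2801, 4.4506)
after S1 (rot_of_se3): [-0.7748 0.5859 -0.2376; -0.1589 -0.5441 -0.8238; -0.6119 -0.6006 0.5146]
after S2 (compose_so3): [-0.7510 0.5654 -0.3411; 0.1810 -0.3206 -0.9298; -0.6350 -0.7600 0.1385]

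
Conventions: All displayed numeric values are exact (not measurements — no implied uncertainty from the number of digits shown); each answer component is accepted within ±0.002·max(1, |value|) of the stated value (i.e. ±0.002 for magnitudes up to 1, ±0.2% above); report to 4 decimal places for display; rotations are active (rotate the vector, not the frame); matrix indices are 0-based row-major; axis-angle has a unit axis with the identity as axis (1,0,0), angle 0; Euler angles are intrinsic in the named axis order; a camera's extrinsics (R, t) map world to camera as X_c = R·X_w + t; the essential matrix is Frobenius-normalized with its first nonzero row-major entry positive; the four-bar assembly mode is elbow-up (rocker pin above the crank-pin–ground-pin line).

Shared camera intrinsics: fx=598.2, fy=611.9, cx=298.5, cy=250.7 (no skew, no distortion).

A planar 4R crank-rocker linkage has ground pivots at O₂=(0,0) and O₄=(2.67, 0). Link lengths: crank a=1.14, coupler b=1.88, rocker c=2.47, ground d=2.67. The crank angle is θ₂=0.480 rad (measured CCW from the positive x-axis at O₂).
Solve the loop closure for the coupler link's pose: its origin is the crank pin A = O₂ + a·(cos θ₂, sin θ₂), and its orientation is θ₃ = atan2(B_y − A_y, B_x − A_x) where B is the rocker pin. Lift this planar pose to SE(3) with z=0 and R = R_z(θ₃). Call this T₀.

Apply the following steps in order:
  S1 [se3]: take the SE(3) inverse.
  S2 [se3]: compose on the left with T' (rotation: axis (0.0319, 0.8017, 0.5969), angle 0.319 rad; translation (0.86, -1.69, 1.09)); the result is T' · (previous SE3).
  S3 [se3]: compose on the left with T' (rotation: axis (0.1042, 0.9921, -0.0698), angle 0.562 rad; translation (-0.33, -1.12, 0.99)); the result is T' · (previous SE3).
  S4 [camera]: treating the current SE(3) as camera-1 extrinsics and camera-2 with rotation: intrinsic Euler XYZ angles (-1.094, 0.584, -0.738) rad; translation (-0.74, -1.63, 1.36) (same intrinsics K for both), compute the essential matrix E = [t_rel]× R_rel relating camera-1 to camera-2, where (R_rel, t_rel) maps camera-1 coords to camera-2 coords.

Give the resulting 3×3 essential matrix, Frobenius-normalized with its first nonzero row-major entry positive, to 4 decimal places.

matrix = [0.1754 0.6329 0.0287; -0.4131 -0.1063 0.2402; 0.3983 -0.2668 -0.3137]

source (fourbar_fk): coupler pose = R=[0.3691 -0.9294 0.0000; 0.9294 0.3691 0.0000; 0.0000 0.0000 1.0000], t=(1.0112, 0.5264, 0.0000)
after S1 (invert_se3): R=[0.3691 0.9294 0.0000; -0.9294 0.3691 -0.0000; 0.0000 0.0000 1.0000], t=(-0.8625, 0.7455, 0.0000)
after S2 (compose_se3): R=[0.5233 0.8139 0.2524; -0.8431 0.5376 0.0141; -0.1242 -0.2202 0.9675], t=(-0.0976, -1.1205, 1.3315)
after S3 (compose_se3): R=[0.3334 0.6025 0.7252; -0.8440 0.5335 -0.0553; -0.4202 -0.5936 0.6864], t=(0.2302, -2.3238, 2.1191)
after S4 (essential): [0.1754 0.6329 0.0287; -0.4131 -0.1063 0.2402; 0.3983 -0.2668 -0.3137]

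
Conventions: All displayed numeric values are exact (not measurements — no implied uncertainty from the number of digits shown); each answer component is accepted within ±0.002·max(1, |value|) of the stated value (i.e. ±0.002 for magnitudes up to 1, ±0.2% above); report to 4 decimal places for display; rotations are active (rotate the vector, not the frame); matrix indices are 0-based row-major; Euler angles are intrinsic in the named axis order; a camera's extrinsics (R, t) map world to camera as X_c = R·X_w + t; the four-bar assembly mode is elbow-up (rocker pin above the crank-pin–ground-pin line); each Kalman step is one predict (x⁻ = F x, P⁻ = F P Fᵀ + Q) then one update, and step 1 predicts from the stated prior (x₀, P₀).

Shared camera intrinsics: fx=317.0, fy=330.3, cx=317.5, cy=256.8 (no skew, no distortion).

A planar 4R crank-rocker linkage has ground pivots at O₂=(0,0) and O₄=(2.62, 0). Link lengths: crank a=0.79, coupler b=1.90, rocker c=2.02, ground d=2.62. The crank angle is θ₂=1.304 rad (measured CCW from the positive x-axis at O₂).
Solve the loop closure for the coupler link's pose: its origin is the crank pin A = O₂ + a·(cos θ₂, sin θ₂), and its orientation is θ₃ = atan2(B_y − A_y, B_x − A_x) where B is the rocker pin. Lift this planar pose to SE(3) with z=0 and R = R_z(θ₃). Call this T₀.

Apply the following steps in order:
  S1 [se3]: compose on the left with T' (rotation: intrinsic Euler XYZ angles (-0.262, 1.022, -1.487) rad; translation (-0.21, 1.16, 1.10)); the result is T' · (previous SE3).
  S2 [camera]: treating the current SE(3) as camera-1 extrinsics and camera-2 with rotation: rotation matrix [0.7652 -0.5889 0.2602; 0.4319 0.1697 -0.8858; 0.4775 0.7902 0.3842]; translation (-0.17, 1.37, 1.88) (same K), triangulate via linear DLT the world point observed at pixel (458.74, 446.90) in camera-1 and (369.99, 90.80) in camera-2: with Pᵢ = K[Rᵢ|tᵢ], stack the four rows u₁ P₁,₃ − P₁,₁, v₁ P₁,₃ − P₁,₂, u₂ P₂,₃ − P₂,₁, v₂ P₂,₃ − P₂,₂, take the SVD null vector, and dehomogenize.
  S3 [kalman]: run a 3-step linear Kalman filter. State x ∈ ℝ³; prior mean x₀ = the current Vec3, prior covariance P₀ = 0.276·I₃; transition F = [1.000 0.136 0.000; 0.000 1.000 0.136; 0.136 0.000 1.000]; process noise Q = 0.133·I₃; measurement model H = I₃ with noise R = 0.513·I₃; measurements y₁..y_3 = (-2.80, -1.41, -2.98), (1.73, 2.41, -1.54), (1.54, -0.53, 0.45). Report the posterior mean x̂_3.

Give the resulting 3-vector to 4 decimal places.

source (fourbar_fk): coupler pose = R=[0.8252 -0.5649 0.0000; 0.5649 0.8252 0.0000; 0.0000 0.0000 1.0000], t=(0.2083, 0.7621, 0.0000)
after S1 (compose_se3): R=[0.3297 0.4043 0.8532; -0.8882 0.4391 0.1351; -0.3200 -0.8023 0.5039], t=(0.1952, 0.8495, 0.4971)
after S2 (triangulate): (-0.8027, -0.9450, 1.7898)
after S3 (kf_track): (0.4356, 0.0322, -0.3206)

result = (0.4356, 0.0322, -0.3206)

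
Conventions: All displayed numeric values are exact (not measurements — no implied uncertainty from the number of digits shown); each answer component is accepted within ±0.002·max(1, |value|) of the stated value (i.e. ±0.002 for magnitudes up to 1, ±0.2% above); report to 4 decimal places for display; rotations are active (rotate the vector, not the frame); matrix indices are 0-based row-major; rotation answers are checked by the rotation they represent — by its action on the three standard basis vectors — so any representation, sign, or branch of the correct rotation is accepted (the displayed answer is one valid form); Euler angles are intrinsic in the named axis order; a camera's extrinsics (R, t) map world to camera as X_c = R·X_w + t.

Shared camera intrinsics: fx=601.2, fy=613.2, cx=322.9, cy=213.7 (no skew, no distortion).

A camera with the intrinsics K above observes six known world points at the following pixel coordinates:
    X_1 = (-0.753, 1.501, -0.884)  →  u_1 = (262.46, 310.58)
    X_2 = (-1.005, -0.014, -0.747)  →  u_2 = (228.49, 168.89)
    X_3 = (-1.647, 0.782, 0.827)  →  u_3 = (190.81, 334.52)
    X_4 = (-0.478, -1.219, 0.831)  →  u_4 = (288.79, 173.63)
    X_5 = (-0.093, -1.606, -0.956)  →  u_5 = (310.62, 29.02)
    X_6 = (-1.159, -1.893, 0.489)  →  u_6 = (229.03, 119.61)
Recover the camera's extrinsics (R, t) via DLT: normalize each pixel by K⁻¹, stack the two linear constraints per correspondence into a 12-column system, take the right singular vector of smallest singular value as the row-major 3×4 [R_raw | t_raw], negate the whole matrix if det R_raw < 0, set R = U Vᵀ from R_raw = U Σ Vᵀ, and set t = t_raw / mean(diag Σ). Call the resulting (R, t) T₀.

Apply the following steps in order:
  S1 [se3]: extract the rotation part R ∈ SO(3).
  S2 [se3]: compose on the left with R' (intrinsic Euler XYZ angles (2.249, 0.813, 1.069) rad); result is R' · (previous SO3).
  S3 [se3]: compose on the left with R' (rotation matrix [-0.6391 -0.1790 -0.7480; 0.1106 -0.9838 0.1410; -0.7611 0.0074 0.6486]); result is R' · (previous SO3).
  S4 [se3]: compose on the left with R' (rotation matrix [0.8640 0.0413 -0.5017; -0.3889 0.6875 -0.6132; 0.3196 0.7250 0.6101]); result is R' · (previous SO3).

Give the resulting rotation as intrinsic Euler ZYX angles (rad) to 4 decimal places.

rotation (euler_zyx) = (2.6609, -0.1484, 1.0781)

source (pnp_recover): camera pose = R=[0.9940 0.1066 0.0256; -0.1012 0.8013 0.5897; 0.0423 -0.5887 0.8072], t=(0.1601, -0.0500, 6.1098)
after S1 (rot_of_se3): [0.9940 0.1066 0.0256; -0.1012 0.8013 0.5897; 0.0423 -0.5887 0.8072]
after S2 (compose_so3): [0.4203 -0.8752 0.2395; -0.2183 -0.3537 -0.9095; 0.8807 0.3300 -0.3397]
after S3 (compose_so3): [-0.8883 0.3758 0.2639; 0.3854 0.2977 0.8734; 0.2497 0.8776 -0.4093]
after S4 (compose_so3): [-0.8769 -0.1033 0.4694; 0.4573 -0.4796 0.7489; 0.1478 0.8714 0.4678]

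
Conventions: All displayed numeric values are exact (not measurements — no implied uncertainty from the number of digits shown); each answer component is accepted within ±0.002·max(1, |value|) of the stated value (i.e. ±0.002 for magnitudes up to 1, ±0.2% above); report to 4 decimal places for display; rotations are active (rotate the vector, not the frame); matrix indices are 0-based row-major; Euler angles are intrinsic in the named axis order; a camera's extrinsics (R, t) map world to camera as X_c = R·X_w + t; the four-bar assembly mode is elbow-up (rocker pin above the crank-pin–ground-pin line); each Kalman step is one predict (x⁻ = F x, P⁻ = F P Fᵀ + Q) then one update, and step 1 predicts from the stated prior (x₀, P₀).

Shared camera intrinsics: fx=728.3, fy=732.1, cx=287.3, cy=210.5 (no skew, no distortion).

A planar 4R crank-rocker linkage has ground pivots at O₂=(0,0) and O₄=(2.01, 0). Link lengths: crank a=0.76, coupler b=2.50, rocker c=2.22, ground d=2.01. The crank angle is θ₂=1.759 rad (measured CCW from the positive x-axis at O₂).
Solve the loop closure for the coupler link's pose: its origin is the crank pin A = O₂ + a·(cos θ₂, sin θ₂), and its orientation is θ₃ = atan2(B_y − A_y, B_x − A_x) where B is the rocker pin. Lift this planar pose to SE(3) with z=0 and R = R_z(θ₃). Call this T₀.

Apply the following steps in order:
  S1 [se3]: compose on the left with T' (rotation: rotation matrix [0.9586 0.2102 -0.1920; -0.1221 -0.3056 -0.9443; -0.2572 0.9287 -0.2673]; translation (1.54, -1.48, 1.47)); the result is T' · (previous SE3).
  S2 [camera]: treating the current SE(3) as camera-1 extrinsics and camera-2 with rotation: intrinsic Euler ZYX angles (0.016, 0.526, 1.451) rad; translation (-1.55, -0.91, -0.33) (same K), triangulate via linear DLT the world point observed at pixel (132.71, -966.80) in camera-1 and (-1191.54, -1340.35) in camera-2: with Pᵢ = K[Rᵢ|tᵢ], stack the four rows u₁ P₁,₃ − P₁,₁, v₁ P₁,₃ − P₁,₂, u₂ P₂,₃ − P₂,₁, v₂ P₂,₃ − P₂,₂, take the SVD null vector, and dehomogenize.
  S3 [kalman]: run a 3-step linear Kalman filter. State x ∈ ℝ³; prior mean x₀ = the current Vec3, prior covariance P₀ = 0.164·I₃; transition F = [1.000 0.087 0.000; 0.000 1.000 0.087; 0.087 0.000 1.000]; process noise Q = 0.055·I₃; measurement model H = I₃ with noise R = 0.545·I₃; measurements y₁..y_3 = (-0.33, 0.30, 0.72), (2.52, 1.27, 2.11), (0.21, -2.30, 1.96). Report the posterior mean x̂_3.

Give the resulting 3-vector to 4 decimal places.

result = (0.0137, 0.2034, 1.5822)

source (fourbar_fk): coupler pose = R=[0.8090 -0.5878 0.0000; 0.5878 0.8090 0.0000; 0.0000 0.0000 1.0000], t=(-0.1422, 0.7466, 0.0000)
after S1 (compose_se3): R=[0.8991 -0.3935 -0.1920; -0.2784 -0.1754 -0.9443; 0.3379 0.9024 -0.2673], t=(1.5606, -1.6908, 2.1999)
after S2 (triangulate): (-1.5195, 0.6724, 1.6754)
after S3 (kf_track): (0.0137, 0.2034, 1.5822)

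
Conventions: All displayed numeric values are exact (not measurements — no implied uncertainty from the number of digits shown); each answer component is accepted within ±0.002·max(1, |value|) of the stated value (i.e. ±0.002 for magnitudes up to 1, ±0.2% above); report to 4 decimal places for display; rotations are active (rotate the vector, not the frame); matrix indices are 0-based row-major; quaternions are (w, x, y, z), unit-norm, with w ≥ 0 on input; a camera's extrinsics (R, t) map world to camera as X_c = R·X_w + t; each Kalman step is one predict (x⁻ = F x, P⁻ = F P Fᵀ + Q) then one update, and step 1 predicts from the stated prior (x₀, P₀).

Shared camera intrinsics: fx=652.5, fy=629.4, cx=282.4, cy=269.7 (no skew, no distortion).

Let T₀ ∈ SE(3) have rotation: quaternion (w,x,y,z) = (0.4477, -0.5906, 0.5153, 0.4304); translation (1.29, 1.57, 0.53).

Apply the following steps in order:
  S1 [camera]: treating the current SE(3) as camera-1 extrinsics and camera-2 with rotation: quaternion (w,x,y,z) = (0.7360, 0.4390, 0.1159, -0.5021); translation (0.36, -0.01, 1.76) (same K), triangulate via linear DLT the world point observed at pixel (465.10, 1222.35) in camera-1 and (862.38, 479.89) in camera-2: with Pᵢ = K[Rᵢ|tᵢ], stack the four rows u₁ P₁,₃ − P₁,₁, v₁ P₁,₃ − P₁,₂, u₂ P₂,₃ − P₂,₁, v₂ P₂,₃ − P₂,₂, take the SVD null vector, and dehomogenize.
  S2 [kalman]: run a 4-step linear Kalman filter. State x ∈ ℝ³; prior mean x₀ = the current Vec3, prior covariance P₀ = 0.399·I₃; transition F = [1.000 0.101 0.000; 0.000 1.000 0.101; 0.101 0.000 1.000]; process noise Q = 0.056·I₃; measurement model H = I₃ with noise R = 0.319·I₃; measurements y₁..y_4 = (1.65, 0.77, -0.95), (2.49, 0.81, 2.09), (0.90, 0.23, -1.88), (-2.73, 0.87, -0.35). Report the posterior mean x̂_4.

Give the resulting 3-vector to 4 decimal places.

result = (-0.0162, 0.5655, -0.3461)

after S1 (triangulate): (0.1409, 1.2169, -0.7716)
after S2 (kf_track): (-0.0162, 0.5655, -0.3461)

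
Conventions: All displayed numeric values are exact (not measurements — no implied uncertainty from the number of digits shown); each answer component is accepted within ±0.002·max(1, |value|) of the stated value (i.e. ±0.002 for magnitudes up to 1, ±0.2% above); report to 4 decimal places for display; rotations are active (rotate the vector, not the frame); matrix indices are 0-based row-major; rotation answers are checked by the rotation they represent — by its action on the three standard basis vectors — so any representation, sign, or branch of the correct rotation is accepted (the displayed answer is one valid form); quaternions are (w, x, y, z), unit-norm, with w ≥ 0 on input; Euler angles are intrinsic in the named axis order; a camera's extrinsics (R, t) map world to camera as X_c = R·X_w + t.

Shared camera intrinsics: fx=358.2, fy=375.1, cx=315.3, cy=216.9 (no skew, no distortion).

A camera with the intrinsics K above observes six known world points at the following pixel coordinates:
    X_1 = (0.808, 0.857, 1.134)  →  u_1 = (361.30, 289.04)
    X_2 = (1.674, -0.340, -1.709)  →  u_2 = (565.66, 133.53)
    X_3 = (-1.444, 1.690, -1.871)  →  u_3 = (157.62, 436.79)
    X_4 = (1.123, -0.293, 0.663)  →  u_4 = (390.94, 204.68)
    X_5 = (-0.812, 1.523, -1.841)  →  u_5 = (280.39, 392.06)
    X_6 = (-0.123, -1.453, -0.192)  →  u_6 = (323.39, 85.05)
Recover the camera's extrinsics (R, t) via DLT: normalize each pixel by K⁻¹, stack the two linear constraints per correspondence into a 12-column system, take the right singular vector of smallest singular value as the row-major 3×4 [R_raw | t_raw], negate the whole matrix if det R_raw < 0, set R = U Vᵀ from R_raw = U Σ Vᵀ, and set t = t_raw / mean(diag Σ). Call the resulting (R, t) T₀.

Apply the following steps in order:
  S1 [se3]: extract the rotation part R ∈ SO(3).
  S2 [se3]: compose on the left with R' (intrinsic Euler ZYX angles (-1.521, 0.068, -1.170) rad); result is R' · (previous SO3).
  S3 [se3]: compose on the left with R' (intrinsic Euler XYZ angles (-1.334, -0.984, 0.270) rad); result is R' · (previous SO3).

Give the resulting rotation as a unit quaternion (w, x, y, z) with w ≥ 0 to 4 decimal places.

rotation (quat) = (0.3950, -0.7076, -0.3906, -0.4366)

source (pnp_recover): camera pose = R=[0.9728 -0.0035 -0.2316; 0.0547 0.9750 0.2154; 0.2250 -0.2222 0.9487], t=(0.1700, -0.0900, 4.3099)
after S1 (rot_of_se3): [0.9728 -0.0035 -0.2316; 0.0547 0.9750 0.2154; 0.2250 -0.2222 0.9487]
after S2 (compose_so3): [0.2767 0.1720 0.9454; -0.9605 0.0790 0.2667; -0.0288 -0.9819 0.1871]
after S3 (compose_so3): [0.3135 0.8978 0.3093; 0.2079 -0.3827 0.9002; 0.9265 -0.2179 -0.3066]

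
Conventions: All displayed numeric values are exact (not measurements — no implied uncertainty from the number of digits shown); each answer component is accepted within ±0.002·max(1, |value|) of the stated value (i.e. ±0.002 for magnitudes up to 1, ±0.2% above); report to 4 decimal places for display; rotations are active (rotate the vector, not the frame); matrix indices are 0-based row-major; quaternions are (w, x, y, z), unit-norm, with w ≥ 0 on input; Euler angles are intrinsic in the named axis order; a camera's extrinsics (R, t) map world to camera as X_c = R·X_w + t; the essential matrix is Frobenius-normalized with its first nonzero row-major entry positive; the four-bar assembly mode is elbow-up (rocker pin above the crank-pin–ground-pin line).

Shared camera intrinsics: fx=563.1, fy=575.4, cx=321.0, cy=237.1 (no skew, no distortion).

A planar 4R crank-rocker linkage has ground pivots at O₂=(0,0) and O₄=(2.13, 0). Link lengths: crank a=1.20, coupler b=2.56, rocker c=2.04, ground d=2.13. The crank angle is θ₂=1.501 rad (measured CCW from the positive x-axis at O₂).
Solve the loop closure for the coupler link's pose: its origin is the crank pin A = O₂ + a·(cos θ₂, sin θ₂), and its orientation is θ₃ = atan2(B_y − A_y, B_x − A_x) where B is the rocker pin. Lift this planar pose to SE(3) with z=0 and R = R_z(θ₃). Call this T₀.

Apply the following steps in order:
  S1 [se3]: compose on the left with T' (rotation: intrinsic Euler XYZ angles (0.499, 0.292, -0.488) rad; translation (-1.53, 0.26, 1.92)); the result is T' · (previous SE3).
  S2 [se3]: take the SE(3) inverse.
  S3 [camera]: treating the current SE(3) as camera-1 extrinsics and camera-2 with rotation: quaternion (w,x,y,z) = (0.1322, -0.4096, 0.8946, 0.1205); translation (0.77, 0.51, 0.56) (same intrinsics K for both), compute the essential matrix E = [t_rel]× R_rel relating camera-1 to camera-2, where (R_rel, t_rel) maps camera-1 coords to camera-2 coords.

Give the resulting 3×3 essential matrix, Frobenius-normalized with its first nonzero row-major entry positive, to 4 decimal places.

source (fourbar_fk): coupler pose = R=[0.9491 -0.3151 0.0000; 0.3151 0.9491 0.0000; 0.0000 0.0000 1.0000], t=(0.0837, 1.1971, 0.0000)
after S1 (compose_se3): R=[0.9443 0.1596 0.2879; -0.0105 0.8887 -0.4583; -0.3290 0.4297 0.8409], t=(-0.9217, 1.2415, 2.2467)
after S2 (invert_se3): R=[0.9443 -0.0105 -0.3290; 0.1596 0.8887 0.4297; 0.2879 -0.4583 0.8409], t=(1.6226, -1.9216, -1.0549)
after S3 (essential): [0.2089 0.0740 0.6499; -0.1668 -0.2493 -0.0829; -0.2703 -0.5576 0.2183]

matrix = [0.2089 0.0740 0.6499; -0.1668 -0.2493 -0.0829; -0.2703 -0.5576 0.2183]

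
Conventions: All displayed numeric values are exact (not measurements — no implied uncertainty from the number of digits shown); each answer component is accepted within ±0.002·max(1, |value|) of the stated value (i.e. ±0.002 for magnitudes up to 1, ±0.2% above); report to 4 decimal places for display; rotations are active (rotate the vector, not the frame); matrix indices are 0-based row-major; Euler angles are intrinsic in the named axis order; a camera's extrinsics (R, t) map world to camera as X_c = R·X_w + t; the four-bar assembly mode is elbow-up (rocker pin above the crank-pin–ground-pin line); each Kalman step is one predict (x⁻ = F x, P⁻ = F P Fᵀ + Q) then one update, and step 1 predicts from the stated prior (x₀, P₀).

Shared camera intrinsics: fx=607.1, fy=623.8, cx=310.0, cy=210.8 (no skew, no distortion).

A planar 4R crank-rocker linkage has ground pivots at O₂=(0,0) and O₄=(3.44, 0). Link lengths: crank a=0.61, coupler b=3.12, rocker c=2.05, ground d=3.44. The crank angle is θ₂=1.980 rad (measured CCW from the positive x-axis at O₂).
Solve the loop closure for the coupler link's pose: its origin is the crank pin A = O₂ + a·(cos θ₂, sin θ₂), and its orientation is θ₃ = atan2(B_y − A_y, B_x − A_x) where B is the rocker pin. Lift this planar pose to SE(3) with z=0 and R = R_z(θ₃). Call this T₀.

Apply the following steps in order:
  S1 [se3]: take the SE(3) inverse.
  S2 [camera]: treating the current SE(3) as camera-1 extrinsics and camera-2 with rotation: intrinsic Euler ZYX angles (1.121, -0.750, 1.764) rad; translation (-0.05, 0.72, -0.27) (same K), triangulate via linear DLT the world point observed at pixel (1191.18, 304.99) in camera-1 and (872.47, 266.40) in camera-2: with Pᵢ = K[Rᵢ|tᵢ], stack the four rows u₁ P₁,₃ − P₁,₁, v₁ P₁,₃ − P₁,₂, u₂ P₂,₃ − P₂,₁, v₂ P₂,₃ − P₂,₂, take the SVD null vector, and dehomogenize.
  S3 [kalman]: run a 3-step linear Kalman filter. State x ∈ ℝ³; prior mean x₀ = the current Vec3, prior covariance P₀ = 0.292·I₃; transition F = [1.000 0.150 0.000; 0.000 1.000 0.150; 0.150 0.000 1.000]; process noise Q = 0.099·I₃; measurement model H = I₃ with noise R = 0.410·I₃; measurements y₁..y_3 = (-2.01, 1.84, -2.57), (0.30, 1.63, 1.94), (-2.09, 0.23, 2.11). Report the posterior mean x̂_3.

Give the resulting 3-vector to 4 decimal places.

result = (-0.4793, 1.1441, 1.1066)

source (fourbar_fk): coupler pose = R=[0.9082 -0.4186 0.0000; 0.4186 0.9082 0.0000; 0.0000 0.0000 1.0000], t=(-0.2427, 0.5596, 0.0000)
after S1 (invert_se3): R=[0.9082 0.4186 0.0000; -0.4186 0.9082 0.0000; 0.0000 0.0000 1.0000], t=(-0.0139, -0.6098, 0.0000)
after S2 (triangulate): (1.9164, 1.8410, 1.7205)
after S3 (kf_track): (-0.4793, 1.1441, 1.1066)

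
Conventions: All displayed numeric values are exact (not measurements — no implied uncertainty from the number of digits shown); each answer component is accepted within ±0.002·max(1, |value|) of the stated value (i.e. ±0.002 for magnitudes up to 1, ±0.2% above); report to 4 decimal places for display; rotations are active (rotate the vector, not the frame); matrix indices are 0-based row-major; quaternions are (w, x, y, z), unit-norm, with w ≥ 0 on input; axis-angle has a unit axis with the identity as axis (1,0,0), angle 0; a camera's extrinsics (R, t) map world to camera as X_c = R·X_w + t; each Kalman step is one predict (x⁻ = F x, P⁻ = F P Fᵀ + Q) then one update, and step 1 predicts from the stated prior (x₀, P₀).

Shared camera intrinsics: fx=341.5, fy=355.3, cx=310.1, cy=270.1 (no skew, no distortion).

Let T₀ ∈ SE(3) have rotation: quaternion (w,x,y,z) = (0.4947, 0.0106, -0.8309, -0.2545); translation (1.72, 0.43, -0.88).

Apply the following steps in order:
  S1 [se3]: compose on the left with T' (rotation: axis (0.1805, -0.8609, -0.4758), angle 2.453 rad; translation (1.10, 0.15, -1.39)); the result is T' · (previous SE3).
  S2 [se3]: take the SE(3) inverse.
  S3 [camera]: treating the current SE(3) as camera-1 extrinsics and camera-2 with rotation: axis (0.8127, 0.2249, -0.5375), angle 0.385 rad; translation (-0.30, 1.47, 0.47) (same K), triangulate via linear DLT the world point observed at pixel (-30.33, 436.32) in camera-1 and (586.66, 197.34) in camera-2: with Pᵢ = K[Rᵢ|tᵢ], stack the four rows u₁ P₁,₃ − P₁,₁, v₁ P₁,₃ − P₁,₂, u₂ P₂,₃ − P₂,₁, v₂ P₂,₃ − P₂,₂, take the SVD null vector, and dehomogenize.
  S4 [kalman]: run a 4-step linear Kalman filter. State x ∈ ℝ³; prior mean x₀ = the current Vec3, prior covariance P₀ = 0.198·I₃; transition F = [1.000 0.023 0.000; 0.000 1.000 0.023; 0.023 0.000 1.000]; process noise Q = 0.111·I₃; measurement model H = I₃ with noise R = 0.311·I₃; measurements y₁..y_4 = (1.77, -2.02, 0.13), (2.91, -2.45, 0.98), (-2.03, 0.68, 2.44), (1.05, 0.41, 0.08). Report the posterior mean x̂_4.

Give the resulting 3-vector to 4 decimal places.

after S1 (compose_se3): R=[-0.2136 -0.4469 0.8687; 0.6481 0.6005 0.4683; -0.7309 0.6631 0.1614], t=(0.4979, -1.1487, -0.0231)
after S2 (invert_se3): R=[-0.2136 0.6481 -0.7309; -0.4469 0.6005 0.6631; 0.8687 0.4683 0.1614], t=(0.8340, 0.9276, 0.1092)
after S3 (triangulate): (1.7459, -1.0012, 1.6937)
after S4 (kf_track): (0.6347, -0.2144, 0.9646)

result = (0.6347, -0.2144, 0.9646)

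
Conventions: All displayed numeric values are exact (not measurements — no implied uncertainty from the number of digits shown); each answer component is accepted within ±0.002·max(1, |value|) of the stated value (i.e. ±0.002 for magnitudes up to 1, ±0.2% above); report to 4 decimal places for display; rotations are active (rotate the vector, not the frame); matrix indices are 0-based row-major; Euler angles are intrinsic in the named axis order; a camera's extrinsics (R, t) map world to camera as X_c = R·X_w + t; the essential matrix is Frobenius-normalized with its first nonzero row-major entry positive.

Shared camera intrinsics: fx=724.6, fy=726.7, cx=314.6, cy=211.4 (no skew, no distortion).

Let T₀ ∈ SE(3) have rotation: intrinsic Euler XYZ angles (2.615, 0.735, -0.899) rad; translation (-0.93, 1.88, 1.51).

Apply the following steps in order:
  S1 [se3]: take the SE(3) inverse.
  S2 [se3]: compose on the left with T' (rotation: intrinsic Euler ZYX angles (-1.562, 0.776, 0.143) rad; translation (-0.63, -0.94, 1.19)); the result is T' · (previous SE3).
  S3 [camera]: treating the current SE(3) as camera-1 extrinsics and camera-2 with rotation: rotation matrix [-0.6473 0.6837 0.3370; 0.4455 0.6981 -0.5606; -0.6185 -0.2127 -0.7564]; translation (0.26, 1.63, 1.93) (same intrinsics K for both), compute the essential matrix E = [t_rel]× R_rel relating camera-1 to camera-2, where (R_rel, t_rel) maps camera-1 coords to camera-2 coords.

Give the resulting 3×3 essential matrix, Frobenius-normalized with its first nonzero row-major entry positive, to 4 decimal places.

after S1 (invert_se3): R=[0.4617 0.8864 -0.0326; 0.5806 -0.2743 0.7666; 0.6706 -0.3728 -0.6413], t=(-1.1879, -0.1019, 2.2930)
after S2 (compose_se3): R=[0.4866 -0.2153 0.8467; -0.8481 -0.3487 0.3988; 0.2094 -0.9122 -0.3523], t=(-1.0512, -1.6754, 3.6316)
after S3 (essential): [0.1392 -0.0937 -0.0755; -0.6029 0.1813 0.2685; 0.2473 0.6558 0.0804]

matrix = [0.1392 -0.0937 -0.0755; -0.6029 0.1813 0.2685; 0.2473 0.6558 0.0804]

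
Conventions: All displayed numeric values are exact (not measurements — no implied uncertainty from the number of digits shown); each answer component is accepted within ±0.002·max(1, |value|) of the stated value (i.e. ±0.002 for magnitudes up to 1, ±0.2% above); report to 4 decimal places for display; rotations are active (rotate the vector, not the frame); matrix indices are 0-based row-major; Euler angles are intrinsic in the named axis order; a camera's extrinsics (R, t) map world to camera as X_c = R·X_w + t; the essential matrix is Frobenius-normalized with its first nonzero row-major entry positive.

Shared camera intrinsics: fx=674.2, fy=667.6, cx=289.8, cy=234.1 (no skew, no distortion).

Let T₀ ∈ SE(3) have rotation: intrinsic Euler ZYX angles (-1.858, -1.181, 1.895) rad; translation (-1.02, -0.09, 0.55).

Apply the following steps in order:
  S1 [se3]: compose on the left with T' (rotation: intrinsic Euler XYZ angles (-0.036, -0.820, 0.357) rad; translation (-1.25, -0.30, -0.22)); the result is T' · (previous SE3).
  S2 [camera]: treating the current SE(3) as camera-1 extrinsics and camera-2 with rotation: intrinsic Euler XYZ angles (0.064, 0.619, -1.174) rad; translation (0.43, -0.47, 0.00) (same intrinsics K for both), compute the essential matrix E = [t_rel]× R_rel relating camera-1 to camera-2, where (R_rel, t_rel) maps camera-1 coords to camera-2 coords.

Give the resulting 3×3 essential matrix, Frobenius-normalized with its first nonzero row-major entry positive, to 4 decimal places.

matrix = [0.1300 0.0551 -0.3781; 0.2931 -0.4709 -0.3577; -0.0035 -0.4829 0.4103]

after S1 (compose_se3): R=[-0.6582 -0.5219 -0.5426; -0.3554 0.8508 -0.3871; 0.6636 -0.0620 -0.7455], t=(-2.2827, -0.7513, -0.5045)
after S2 (essential): [0.1300 0.0551 -0.3781; 0.2931 -0.4709 -0.3577; -0.0035 -0.4829 0.4103]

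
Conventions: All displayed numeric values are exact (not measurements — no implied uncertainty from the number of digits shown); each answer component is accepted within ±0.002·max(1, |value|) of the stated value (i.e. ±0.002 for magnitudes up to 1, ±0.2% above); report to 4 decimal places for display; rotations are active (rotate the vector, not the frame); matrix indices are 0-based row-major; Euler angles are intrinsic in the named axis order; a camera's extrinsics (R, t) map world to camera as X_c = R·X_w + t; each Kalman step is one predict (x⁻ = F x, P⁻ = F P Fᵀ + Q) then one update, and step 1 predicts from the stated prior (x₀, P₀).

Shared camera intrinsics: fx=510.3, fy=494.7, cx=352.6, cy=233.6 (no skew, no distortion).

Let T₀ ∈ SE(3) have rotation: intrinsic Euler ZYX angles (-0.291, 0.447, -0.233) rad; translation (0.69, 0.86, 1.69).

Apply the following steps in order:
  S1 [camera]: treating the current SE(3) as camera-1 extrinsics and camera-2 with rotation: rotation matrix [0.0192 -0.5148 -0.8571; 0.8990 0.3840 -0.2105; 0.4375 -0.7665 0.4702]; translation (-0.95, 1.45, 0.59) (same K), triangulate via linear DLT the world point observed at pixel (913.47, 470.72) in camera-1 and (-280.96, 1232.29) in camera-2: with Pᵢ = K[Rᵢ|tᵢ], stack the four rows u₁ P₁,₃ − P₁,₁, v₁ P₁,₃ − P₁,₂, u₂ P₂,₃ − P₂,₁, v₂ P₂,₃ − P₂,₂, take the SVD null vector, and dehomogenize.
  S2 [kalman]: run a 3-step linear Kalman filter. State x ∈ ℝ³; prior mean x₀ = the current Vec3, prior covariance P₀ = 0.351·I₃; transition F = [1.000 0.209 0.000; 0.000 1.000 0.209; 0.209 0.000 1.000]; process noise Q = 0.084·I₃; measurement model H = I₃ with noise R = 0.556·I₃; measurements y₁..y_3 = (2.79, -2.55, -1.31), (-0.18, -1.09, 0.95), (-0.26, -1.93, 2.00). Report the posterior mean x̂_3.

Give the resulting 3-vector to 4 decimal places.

result = (0.3450, -1.3138, 0.9474)

after S1 (triangulate): (1.0049, 0.1472, 0.4821)
after S2 (kf_track): (0.3450, -1.3138, 0.9474)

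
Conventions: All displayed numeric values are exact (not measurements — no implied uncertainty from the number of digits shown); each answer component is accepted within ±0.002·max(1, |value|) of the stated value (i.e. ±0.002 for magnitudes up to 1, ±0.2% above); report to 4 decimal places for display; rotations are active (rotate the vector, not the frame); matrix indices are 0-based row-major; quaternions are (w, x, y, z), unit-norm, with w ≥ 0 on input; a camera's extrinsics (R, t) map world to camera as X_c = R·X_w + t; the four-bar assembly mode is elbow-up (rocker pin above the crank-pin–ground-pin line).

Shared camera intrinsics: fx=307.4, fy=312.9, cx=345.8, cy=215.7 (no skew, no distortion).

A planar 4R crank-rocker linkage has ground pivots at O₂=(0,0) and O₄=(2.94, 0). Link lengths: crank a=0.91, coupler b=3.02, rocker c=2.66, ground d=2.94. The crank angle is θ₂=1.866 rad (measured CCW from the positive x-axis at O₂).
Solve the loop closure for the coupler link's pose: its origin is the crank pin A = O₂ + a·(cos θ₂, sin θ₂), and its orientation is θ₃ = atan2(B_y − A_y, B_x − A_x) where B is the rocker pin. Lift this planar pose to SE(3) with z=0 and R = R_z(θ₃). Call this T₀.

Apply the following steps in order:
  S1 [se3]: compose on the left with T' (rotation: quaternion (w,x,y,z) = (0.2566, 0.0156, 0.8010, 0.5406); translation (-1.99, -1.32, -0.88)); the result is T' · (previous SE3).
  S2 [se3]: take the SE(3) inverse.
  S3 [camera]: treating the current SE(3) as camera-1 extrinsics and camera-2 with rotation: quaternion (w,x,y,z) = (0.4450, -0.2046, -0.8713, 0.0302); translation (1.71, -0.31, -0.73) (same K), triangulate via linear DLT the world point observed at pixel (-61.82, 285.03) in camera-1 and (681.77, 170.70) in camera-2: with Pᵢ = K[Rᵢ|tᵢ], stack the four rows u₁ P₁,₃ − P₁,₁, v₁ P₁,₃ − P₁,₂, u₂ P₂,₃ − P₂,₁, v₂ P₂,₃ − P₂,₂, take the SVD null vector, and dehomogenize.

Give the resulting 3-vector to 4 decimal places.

source (fourbar_fk): coupler pose = R=[0.8278 -0.5610 0.0000; 0.5610 0.8278 0.0000; 0.0000 0.0000 1.0000], t=(-0.2648, 0.8706, 0.0000)
after S1 (compose_se3): R=[-0.8600 0.2779 0.4280; 0.4832 0.1738 0.8581; 0.1640 0.9448 -0.2838], t=(-1.9800, -1.0388, -0.0146)
after S2 (invert_se3): R=[-0.8600 0.4832 0.1640; 0.2779 0.1738 0.9448; 0.4280 0.8581 -0.2838], t=(-1.1986, 0.7446, 1.7346)
after S3 (triangulate): (1.7184, -0.4581, -0.6771)

result = (1.7184, -0.4581, -0.6771)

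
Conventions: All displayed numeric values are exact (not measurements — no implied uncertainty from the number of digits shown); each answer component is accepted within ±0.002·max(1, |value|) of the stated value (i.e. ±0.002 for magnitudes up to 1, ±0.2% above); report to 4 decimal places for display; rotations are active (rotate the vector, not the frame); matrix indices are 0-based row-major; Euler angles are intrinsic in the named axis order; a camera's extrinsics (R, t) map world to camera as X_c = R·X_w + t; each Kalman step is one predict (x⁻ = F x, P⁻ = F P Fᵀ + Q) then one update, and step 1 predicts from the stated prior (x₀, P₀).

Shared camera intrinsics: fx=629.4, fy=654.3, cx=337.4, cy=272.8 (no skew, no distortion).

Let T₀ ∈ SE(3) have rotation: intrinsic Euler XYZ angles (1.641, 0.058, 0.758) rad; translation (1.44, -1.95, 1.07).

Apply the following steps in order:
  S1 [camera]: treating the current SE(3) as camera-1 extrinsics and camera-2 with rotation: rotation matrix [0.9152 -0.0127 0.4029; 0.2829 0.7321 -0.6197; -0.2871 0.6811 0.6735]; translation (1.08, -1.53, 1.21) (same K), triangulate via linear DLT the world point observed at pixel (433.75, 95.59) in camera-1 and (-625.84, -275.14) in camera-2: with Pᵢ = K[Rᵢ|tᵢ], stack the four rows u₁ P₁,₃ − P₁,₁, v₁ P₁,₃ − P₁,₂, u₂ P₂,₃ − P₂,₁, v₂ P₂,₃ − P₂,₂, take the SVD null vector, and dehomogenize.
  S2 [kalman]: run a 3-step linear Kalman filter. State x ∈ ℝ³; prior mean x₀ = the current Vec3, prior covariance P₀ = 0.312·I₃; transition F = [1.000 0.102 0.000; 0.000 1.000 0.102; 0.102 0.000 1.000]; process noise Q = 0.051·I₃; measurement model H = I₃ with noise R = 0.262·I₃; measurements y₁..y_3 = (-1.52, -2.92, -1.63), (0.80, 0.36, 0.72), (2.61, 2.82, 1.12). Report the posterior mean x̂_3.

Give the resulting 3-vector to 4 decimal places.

result = (0.8236, 0.7349, 0.1556)

after S1 (triangulate): (-1.3882, 0.3632, -1.8451)
after S2 (kf_track): (0.8236, 0.7349, 0.1556)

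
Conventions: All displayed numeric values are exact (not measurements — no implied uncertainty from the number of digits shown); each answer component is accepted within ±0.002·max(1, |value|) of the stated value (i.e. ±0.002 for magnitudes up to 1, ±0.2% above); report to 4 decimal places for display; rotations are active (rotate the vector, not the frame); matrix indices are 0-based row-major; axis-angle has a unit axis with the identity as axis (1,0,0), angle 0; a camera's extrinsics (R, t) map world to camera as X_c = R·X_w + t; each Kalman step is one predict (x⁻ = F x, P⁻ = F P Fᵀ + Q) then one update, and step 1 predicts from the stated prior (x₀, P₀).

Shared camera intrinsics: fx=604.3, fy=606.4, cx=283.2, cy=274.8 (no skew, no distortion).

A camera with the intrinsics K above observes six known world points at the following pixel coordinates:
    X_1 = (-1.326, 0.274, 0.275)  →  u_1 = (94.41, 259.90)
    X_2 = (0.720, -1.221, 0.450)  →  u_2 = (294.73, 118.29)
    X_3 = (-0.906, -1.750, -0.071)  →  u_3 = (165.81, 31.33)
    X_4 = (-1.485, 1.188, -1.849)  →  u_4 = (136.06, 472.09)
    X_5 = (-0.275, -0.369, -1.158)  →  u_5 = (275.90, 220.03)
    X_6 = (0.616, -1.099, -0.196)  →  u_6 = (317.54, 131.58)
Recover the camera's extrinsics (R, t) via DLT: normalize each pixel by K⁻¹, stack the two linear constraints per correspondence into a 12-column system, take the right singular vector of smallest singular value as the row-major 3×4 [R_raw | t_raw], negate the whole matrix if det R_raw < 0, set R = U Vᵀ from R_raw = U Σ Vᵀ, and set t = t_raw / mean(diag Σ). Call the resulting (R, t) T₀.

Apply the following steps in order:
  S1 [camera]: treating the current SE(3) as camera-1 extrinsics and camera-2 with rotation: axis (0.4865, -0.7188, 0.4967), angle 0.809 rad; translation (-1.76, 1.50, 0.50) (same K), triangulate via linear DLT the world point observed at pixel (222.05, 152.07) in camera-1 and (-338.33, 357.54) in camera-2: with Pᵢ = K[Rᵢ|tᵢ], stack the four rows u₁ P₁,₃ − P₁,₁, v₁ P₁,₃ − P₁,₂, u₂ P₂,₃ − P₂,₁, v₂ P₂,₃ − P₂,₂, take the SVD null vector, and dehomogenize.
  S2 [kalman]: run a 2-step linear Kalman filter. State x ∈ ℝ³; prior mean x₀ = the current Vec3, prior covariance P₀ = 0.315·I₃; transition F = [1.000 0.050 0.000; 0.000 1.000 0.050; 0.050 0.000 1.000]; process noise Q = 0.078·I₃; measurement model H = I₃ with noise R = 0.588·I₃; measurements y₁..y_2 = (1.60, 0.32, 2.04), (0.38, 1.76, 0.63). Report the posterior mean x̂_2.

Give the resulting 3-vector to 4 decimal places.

result = (0.7011, 0.4747, 1.4218)

source (pnp_recover): camera pose = R=[0.8681 -0.1106 -0.4840; -0.0102 0.9707 -0.2399; 0.4963 0.2132 0.8415], t=(-0.4200, -0.3498, 5.9199)
after S1 (triangulate): (0.3993, -0.7666, 1.5393)
after S2 (kf_track): (0.7011, 0.4747, 1.4218)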